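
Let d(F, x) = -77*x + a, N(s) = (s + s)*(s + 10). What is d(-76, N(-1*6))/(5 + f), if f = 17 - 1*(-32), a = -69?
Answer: 403/6 ≈ 67.167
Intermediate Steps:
f = 49 (f = 17 + 32 = 49)
N(s) = 2*s*(10 + s) (N(s) = (2*s)*(10 + s) = 2*s*(10 + s))
d(F, x) = -69 - 77*x (d(F, x) = -77*x - 69 = -69 - 77*x)
d(-76, N(-1*6))/(5 + f) = (-69 - 154*(-1*6)*(10 - 1*6))/(5 + 49) = (-69 - 154*(-6)*(10 - 6))/54 = (-69 - 154*(-6)*4)*(1/54) = (-69 - 77*(-48))*(1/54) = (-69 + 3696)*(1/54) = 3627*(1/54) = 403/6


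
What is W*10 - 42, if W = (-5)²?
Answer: 208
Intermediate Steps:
W = 25
W*10 - 42 = 25*10 - 42 = 250 - 42 = 208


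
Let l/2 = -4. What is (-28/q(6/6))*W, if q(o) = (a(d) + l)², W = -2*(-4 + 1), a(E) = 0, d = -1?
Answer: -21/8 ≈ -2.6250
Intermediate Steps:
W = 6 (W = -2*(-3) = 6)
l = -8 (l = 2*(-4) = -8)
q(o) = 64 (q(o) = (0 - 8)² = (-8)² = 64)
(-28/q(6/6))*W = (-28/64)*6 = ((1/64)*(-28))*6 = -7/16*6 = -21/8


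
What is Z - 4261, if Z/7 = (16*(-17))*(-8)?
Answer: 10971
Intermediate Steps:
Z = 15232 (Z = 7*((16*(-17))*(-8)) = 7*(-272*(-8)) = 7*2176 = 15232)
Z - 4261 = 15232 - 4261 = 10971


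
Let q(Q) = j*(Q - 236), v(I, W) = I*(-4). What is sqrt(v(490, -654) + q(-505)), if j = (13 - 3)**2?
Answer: 2*I*sqrt(19015) ≈ 275.79*I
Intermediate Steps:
j = 100 (j = 10**2 = 100)
v(I, W) = -4*I
q(Q) = -23600 + 100*Q (q(Q) = 100*(Q - 236) = 100*(-236 + Q) = -23600 + 100*Q)
sqrt(v(490, -654) + q(-505)) = sqrt(-4*490 + (-23600 + 100*(-505))) = sqrt(-1960 + (-23600 - 50500)) = sqrt(-1960 - 74100) = sqrt(-76060) = 2*I*sqrt(19015)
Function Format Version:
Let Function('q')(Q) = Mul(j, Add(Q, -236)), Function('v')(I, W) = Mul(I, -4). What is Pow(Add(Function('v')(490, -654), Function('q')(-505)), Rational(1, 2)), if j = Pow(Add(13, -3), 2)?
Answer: Mul(2, I, Pow(19015, Rational(1, 2))) ≈ Mul(275.79, I)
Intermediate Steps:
j = 100 (j = Pow(10, 2) = 100)
Function('v')(I, W) = Mul(-4, I)
Function('q')(Q) = Add(-23600, Mul(100, Q)) (Function('q')(Q) = Mul(100, Add(Q, -236)) = Mul(100, Add(-236, Q)) = Add(-23600, Mul(100, Q)))
Pow(Add(Function('v')(490, -654), Function('q')(-505)), Rational(1, 2)) = Pow(Add(Mul(-4, 490), Add(-23600, Mul(100, -505))), Rational(1, 2)) = Pow(Add(-1960, Add(-23600, -50500)), Rational(1, 2)) = Pow(Add(-1960, -74100), Rational(1, 2)) = Pow(-76060, Rational(1, 2)) = Mul(2, I, Pow(19015, Rational(1, 2)))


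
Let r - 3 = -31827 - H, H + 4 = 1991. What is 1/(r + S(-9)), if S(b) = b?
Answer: -1/33820 ≈ -2.9568e-5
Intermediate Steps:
H = 1987 (H = -4 + 1991 = 1987)
r = -33811 (r = 3 + (-31827 - 1*1987) = 3 + (-31827 - 1987) = 3 - 33814 = -33811)
1/(r + S(-9)) = 1/(-33811 - 9) = 1/(-33820) = -1/33820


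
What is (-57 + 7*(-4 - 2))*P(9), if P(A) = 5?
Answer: -495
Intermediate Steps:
(-57 + 7*(-4 - 2))*P(9) = (-57 + 7*(-4 - 2))*5 = (-57 + 7*(-6))*5 = (-57 - 42)*5 = -99*5 = -495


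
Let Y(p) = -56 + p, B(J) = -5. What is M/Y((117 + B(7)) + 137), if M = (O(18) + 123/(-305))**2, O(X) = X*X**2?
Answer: 3163549577769/17953825 ≈ 1.7620e+5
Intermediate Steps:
O(X) = X**3
M = 3163549577769/93025 (M = (18**3 + 123/(-305))**2 = (5832 + 123*(-1/305))**2 = (5832 - 123/305)**2 = (1778637/305)**2 = 3163549577769/93025 ≈ 3.4008e+7)
M/Y((117 + B(7)) + 137) = 3163549577769/(93025*(-56 + ((117 - 5) + 137))) = 3163549577769/(93025*(-56 + (112 + 137))) = 3163549577769/(93025*(-56 + 249)) = (3163549577769/93025)/193 = (3163549577769/93025)*(1/193) = 3163549577769/17953825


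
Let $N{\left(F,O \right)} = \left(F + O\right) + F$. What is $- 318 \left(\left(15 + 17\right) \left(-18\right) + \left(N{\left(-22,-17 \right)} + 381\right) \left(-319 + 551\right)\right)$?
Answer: $-23425152$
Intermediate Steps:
$N{\left(F,O \right)} = O + 2 F$
$- 318 \left(\left(15 + 17\right) \left(-18\right) + \left(N{\left(-22,-17 \right)} + 381\right) \left(-319 + 551\right)\right) = - 318 \left(\left(15 + 17\right) \left(-18\right) + \left(\left(-17 + 2 \left(-22\right)\right) + 381\right) \left(-319 + 551\right)\right) = - 318 \left(32 \left(-18\right) + \left(\left(-17 - 44\right) + 381\right) 232\right) = - 318 \left(-576 + \left(-61 + 381\right) 232\right) = - 318 \left(-576 + 320 \cdot 232\right) = - 318 \left(-576 + 74240\right) = \left(-318\right) 73664 = -23425152$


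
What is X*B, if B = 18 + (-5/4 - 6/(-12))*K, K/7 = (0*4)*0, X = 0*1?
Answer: 0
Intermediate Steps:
X = 0
K = 0 (K = 7*((0*4)*0) = 7*(0*0) = 7*0 = 0)
B = 18 (B = 18 + (-5/4 - 6/(-12))*0 = 18 + (-5*¼ - 6*(-1/12))*0 = 18 + (-5/4 + ½)*0 = 18 - ¾*0 = 18 + 0 = 18)
X*B = 0*18 = 0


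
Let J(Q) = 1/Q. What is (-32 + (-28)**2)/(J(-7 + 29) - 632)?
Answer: -16544/13903 ≈ -1.1900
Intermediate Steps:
(-32 + (-28)**2)/(J(-7 + 29) - 632) = (-32 + (-28)**2)/(1/(-7 + 29) - 632) = (-32 + 784)/(1/22 - 632) = 752/(1/22 - 632) = 752/(-13903/22) = 752*(-22/13903) = -16544/13903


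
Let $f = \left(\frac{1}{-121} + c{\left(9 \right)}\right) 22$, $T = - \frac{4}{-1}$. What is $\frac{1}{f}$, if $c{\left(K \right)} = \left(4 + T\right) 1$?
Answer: $\frac{11}{1934} \approx 0.0056877$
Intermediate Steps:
$T = 4$ ($T = \left(-4\right) \left(-1\right) = 4$)
$c{\left(K \right)} = 8$ ($c{\left(K \right)} = \left(4 + 4\right) 1 = 8 \cdot 1 = 8$)
$f = \frac{1934}{11}$ ($f = \left(\frac{1}{-121} + 8\right) 22 = \left(- \frac{1}{121} + 8\right) 22 = \frac{967}{121} \cdot 22 = \frac{1934}{11} \approx 175.82$)
$\frac{1}{f} = \frac{1}{\frac{1934}{11}} = \frac{11}{1934}$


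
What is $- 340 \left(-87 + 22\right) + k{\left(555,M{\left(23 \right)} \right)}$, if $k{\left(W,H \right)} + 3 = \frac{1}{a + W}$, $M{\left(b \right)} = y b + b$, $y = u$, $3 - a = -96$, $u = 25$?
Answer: $\frac{14451439}{654} \approx 22097.0$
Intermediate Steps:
$a = 99$ ($a = 3 - -96 = 3 + 96 = 99$)
$y = 25$
$M{\left(b \right)} = 26 b$ ($M{\left(b \right)} = 25 b + b = 26 b$)
$k{\left(W,H \right)} = -3 + \frac{1}{99 + W}$
$- 340 \left(-87 + 22\right) + k{\left(555,M{\left(23 \right)} \right)} = - 340 \left(-87 + 22\right) + \frac{-296 - 1665}{99 + 555} = \left(-340\right) \left(-65\right) + \frac{-296 - 1665}{654} = 22100 + \frac{1}{654} \left(-1961\right) = 22100 - \frac{1961}{654} = \frac{14451439}{654}$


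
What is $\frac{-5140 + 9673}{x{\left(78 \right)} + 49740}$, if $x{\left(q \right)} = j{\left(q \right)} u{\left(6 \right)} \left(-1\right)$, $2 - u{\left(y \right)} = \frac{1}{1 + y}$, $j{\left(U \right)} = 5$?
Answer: $\frac{31731}{348115} \approx 0.091151$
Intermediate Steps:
$u{\left(y \right)} = 2 - \frac{1}{1 + y}$
$x{\left(q \right)} = - \frac{65}{7}$ ($x{\left(q \right)} = 5 \frac{1 + 2 \cdot 6}{1 + 6} \left(-1\right) = 5 \frac{1 + 12}{7} \left(-1\right) = 5 \cdot \frac{1}{7} \cdot 13 \left(-1\right) = 5 \cdot \frac{13}{7} \left(-1\right) = \frac{65}{7} \left(-1\right) = - \frac{65}{7}$)
$\frac{-5140 + 9673}{x{\left(78 \right)} + 49740} = \frac{-5140 + 9673}{- \frac{65}{7} + 49740} = \frac{4533}{\frac{348115}{7}} = 4533 \cdot \frac{7}{348115} = \frac{31731}{348115}$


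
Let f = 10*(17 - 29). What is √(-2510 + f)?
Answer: I*√2630 ≈ 51.284*I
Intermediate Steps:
f = -120 (f = 10*(-12) = -120)
√(-2510 + f) = √(-2510 - 120) = √(-2630) = I*√2630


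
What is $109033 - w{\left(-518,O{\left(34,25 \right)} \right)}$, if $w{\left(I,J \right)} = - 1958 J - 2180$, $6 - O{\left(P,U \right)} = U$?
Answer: $74011$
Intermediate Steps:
$O{\left(P,U \right)} = 6 - U$
$w{\left(I,J \right)} = -2180 - 1958 J$
$109033 - w{\left(-518,O{\left(34,25 \right)} \right)} = 109033 - \left(-2180 - 1958 \left(6 - 25\right)\right) = 109033 - \left(-2180 - -37202\right) = 109033 - \left(-2180 + 37202\right) = 109033 - 35022 = 74011$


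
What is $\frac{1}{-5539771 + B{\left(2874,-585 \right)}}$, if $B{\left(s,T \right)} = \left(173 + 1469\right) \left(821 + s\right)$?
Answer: $\frac{1}{527419} \approx 1.896 \cdot 10^{-6}$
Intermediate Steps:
$B{\left(s,T \right)} = 1348082 + 1642 s$ ($B{\left(s,T \right)} = 1642 \left(821 + s\right) = 1348082 + 1642 s$)
$\frac{1}{-5539771 + B{\left(2874,-585 \right)}} = \frac{1}{-5539771 + \left(1348082 + 1642 \cdot 2874\right)} = \frac{1}{-5539771 + \left(1348082 + 4719108\right)} = \frac{1}{-5539771 + 6067190} = \frac{1}{527419}$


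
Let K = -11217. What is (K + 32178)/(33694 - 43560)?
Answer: -20961/9866 ≈ -2.1246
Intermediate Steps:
(K + 32178)/(33694 - 43560) = (-11217 + 32178)/(33694 - 43560) = 20961/(-9866) = 20961*(-1/9866) = -20961/9866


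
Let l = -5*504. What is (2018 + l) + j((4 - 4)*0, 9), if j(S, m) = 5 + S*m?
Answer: -497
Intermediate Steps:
l = -2520
(2018 + l) + j((4 - 4)*0, 9) = (2018 - 2520) + (5 + ((4 - 4)*0)*9) = -502 + (5 + (0*0)*9) = -502 + (5 + 0*9) = -502 + (5 + 0) = -502 + 5 = -497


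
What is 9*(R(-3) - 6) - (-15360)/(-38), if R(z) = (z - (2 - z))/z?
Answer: -8250/19 ≈ -434.21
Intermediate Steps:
R(z) = (-2 + 2*z)/z (R(z) = (z + (-2 + z))/z = (-2 + 2*z)/z)
9*(R(-3) - 6) - (-15360)/(-38) = 9*((2 - 2/(-3)) - 6) - (-15360)/(-38) = 9*((2 - 2*(-⅓)) - 6) - (-15360)*(-1)/38 = 9*((2 + ⅔) - 6) - 32*240/19 = 9*(8/3 - 6) - 7680/19 = 9*(-10/3) - 7680/19 = -30 - 7680/19 = -8250/19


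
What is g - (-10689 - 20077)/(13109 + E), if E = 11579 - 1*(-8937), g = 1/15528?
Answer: 477768073/522129000 ≈ 0.91504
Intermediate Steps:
g = 1/15528 ≈ 6.4400e-5
E = 20516 (E = 11579 + 8937 = 20516)
g - (-10689 - 20077)/(13109 + E) = 1/15528 - (-10689 - 20077)/(13109 + 20516) = 1/15528 - (-30766)/33625 = 1/15528 - 1*(-30766/33625) = 1/15528 + 30766/33625 = 477768073/522129000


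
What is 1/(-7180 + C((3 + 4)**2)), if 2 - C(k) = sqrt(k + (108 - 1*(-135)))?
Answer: -3589/25761696 + sqrt(73)/25761696 ≈ -0.00013898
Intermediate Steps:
C(k) = 2 - sqrt(243 + k) (C(k) = 2 - sqrt(k + (108 - 1*(-135))) = 2 - sqrt(k + (108 + 135)) = 2 - sqrt(k + 243) = 2 - sqrt(243 + k))
1/(-7180 + C((3 + 4)**2)) = 1/(-7180 + (2 - sqrt(243 + (3 + 4)**2))) = 1/(-7180 + (2 - sqrt(243 + 7**2))) = 1/(-7180 + (2 - sqrt(243 + 49))) = 1/(-7180 + (2 - sqrt(292))) = 1/(-7180 + (2 - 2*sqrt(73))) = 1/(-7178 - 2*sqrt(73))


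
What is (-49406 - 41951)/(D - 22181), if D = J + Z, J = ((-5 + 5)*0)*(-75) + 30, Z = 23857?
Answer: -91357/1706 ≈ -53.550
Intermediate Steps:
J = 30 (J = (0*0)*(-75) + 30 = 0*(-75) + 30 = 0 + 30 = 30)
D = 23887 (D = 30 + 23857 = 23887)
(-49406 - 41951)/(D - 22181) = (-49406 - 41951)/(23887 - 22181) = -91357/1706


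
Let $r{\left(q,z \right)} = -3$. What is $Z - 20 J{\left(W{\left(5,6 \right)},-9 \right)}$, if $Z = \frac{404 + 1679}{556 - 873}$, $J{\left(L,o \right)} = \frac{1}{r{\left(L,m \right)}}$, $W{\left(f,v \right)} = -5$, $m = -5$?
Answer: $\frac{91}{951} \approx 0.095689$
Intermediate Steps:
$J{\left(L,o \right)} = - \frac{1}{3}$ ($J{\left(L,o \right)} = \frac{1}{-3} = - \frac{1}{3}$)
$Z = - \frac{2083}{317}$ ($Z = \frac{2083}{-317} = 2083 \left(- \frac{1}{317}\right) = - \frac{2083}{317} \approx -6.571$)
$Z - 20 J{\left(W{\left(5,6 \right)},-9 \right)} = - \frac{2083}{317} - 20 \left(- \frac{1}{3}\right) = - \frac{2083}{317} - - \frac{20}{3} = - \frac{2083}{317} + \frac{20}{3} = \frac{91}{951}$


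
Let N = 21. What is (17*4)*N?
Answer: 1428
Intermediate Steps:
(17*4)*N = (17*4)*21 = 68*21 = 1428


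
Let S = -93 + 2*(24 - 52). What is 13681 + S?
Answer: 13532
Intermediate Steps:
S = -149 (S = -93 + 2*(-28) = -93 - 56 = -149)
13681 + S = 13681 - 149 = 13532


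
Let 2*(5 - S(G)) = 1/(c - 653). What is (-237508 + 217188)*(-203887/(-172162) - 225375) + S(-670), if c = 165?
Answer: 384755009402767441/84015056 ≈ 4.5796e+9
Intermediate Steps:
S(G) = 4881/976 (S(G) = 5 - 1/(2*(165 - 653)) = 5 - ½/(-488) = 5 - ½*(-1/488) = 5 + 1/976 = 4881/976)
(-237508 + 217188)*(-203887/(-172162) - 225375) + S(-670) = (-237508 + 217188)*(-203887/(-172162) - 225375) + 4881/976 = -20320*(-203887*(-1/172162) - 225375) + 4881/976 = -20320*(203887/172162 - 225375) + 4881/976 = -20320*(-38800806863/172162) + 4881/976 = 394216197728080/86081 + 4881/976 = 384755009402767441/84015056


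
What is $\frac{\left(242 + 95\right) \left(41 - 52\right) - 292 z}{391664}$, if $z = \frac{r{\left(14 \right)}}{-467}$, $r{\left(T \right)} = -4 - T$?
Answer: $- \frac{1736425}{182907088} \approx -0.0094935$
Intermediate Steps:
$z = \frac{18}{467}$ ($z = \frac{-4 - 14}{-467} = \left(-4 - 14\right) \left(- \frac{1}{467}\right) = \left(-18\right) \left(- \frac{1}{467}\right) = \frac{18}{467} \approx 0.038544$)
$\frac{\left(242 + 95\right) \left(41 - 52\right) - 292 z}{391664} = \frac{\left(242 + 95\right) \left(41 - 52\right) - \frac{5256}{467}}{391664} = \left(337 \left(-11\right) - \frac{5256}{467}\right) \frac{1}{391664} = \left(-3707 - \frac{5256}{467}\right) \frac{1}{391664} = \left(- \frac{1736425}{467}\right) \frac{1}{391664} = - \frac{1736425}{182907088}$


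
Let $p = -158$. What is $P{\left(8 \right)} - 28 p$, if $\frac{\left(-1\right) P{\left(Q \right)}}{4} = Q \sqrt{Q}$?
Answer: $4424 - 64 \sqrt{2} \approx 4333.5$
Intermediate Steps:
$P{\left(Q \right)} = - 4 Q^{\frac{3}{2}}$ ($P{\left(Q \right)} = - 4 Q \sqrt{Q} = - 4 Q^{\frac{3}{2}}$)
$P{\left(8 \right)} - 28 p = - 4 \cdot 8^{\frac{3}{2}} - -4424 = - 4 \cdot 16 \sqrt{2} + 4424 = - 64 \sqrt{2} + 4424 = 4424 - 64 \sqrt{2}$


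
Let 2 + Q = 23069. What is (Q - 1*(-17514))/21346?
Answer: 40581/21346 ≈ 1.9011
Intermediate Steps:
Q = 23067 (Q = -2 + 23069 = 23067)
(Q - 1*(-17514))/21346 = (23067 - 1*(-17514))/21346 = (23067 + 17514)*(1/21346) = 40581*(1/21346) = 40581/21346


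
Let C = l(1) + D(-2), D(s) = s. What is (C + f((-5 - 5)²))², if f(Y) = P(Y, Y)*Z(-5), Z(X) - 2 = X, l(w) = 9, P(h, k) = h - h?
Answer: 49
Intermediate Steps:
P(h, k) = 0
Z(X) = 2 + X
C = 7 (C = 9 - 2 = 7)
f(Y) = 0 (f(Y) = 0*(2 - 5) = 0*(-3) = 0)
(C + f((-5 - 5)²))² = (7 + 0)² = 7² = 49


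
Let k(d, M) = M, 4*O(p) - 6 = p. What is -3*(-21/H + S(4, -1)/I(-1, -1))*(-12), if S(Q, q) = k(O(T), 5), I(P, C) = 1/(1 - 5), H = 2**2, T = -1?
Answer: -909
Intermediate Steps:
O(p) = 3/2 + p/4
H = 4
I(P, C) = -1/4 (I(P, C) = 1/(-4) = -1/4)
S(Q, q) = 5
-3*(-21/H + S(4, -1)/I(-1, -1))*(-12) = -3*(-21/4 + 5/(-1/4))*(-12) = -3*(-21*1/4 + 5*(-4))*(-12) = -3*(-21/4 - 20)*(-12) = -3*(-101/4)*(-12) = (303/4)*(-12) = -909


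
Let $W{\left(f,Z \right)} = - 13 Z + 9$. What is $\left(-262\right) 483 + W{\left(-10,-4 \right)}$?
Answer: $-126485$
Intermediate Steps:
$W{\left(f,Z \right)} = 9 - 13 Z$
$\left(-262\right) 483 + W{\left(-10,-4 \right)} = \left(-262\right) 483 + \left(9 - -52\right) = -126546 + \left(9 + 52\right) = -126546 + 61 = -126485$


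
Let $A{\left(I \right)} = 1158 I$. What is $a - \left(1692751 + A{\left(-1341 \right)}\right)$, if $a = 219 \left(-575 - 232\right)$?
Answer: $-316606$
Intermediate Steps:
$a = -176733$ ($a = 219 \left(-807\right) = -176733$)
$a - \left(1692751 + A{\left(-1341 \right)}\right) = -176733 - \left(1692751 + 1158 \left(-1341\right)\right) = -176733 - \left(1692751 - 1552878\right) = -176733 - 139873 = -316606$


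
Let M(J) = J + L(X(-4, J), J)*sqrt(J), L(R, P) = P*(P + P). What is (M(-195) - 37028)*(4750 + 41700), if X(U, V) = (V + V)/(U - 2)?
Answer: -1729008350 + 3532522500*I*sqrt(195) ≈ -1.729e+9 + 4.9329e+10*I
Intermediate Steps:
X(U, V) = 2*V/(-2 + U) (X(U, V) = (2*V)/(-2 + U) = 2*V/(-2 + U))
L(R, P) = 2*P**2 (L(R, P) = P*(2*P) = 2*P**2)
M(J) = J + 2*J**(5/2) (M(J) = J + (2*J**2)*sqrt(J) = J + 2*J**(5/2))
(M(-195) - 37028)*(4750 + 41700) = ((-195 + 2*(-195)**(5/2)) - 37028)*(4750 + 41700) = ((-195 + 2*(38025*I*sqrt(195))) - 37028)*46450 = ((-195 + 76050*I*sqrt(195)) - 37028)*46450 = (-37223 + 76050*I*sqrt(195))*46450 = -1729008350 + 3532522500*I*sqrt(195)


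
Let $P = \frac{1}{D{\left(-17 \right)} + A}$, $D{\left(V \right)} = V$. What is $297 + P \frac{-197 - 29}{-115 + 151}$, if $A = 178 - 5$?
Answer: $\frac{833863}{2808} \approx 296.96$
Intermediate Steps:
$A = 173$
$P = \frac{1}{156}$ ($P = \frac{1}{-17 + 173} = \frac{1}{156} \approx 0.0064103$)
$297 + P \frac{-197 - 29}{-115 + 151} = 297 + \frac{\left(-197 - 29\right) \frac{1}{-115 + 151}}{156} = 297 + \frac{\left(-226\right) \frac{1}{36}}{156} = 297 + \frac{1}{156} \left(- \frac{113}{18}\right) = 297 - \frac{113}{2808} = \frac{833863}{2808}$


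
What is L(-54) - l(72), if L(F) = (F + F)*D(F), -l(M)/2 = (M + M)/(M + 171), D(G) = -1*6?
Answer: 17528/27 ≈ 649.19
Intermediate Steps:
D(G) = -6
l(M) = -4*M/(171 + M) (l(M) = -2*(M + M)/(M + 171) = -2*2*M/(171 + M) = -4*M/(171 + M))
L(F) = -12*F (L(F) = (F + F)*(-6) = (2*F)*(-6) = -12*F)
L(-54) - l(72) = -12*(-54) - (-4)*72/(171 + 72) = 648 - (-4)*72/243 = 648 - 1*(-32/27) = 648 + 32/27 = 17528/27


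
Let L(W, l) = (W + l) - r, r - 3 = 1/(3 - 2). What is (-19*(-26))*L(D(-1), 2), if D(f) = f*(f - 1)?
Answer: 0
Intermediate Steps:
D(f) = f*(-1 + f)
r = 4 (r = 3 + 1/(3 - 2) = 3 + 1/1 = 3 + 1 = 4)
L(W, l) = -4 + W + l (L(W, l) = (W + l) - 1*4 = (W + l) - 4 = -4 + W + l)
(-19*(-26))*L(D(-1), 2) = (-19*(-26))*(-4 - (-1 - 1) + 2) = 494*(-4 - 1*(-2) + 2) = 494*(-4 + 2 + 2) = 494*0 = 0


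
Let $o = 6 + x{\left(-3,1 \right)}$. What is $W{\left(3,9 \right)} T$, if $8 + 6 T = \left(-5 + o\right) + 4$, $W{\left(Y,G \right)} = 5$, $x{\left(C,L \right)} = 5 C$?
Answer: $-15$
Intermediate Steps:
$o = -9$ ($o = 6 + 5 \left(-3\right) = 6 - 15 = -9$)
$T = -3$ ($T = - \frac{4}{3} + \frac{\left(-5 - 9\right) + 4}{6} = - \frac{4}{3} + \frac{-14 + 4}{6} = - \frac{4}{3} + \frac{1}{6} \left(-10\right) = - \frac{4}{3} - \frac{5}{3} = -3$)
$W{\left(3,9 \right)} T = 5 \left(-3\right) = -15$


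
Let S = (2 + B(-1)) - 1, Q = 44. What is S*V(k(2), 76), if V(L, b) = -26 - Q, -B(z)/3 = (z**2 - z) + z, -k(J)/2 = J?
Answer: 140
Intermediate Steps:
k(J) = -2*J
B(z) = -3*z**2 (B(z) = -3*((z**2 - z) + z) = -3*z**2)
V(L, b) = -70 (V(L, b) = -26 - 1*44 = -26 - 44 = -70)
S = -2 (S = (2 - 3*(-1)**2) - 1 = (2 - 3*1) - 1 = (2 - 3) - 1 = -1 - 1 = -2)
S*V(k(2), 76) = -2*(-70) = 140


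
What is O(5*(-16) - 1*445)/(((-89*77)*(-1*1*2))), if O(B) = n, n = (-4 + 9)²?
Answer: 25/13706 ≈ 0.0018240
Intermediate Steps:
n = 25 (n = 5² = 25)
O(B) = 25
O(5*(-16) - 1*445)/(((-89*77)*(-1*1*2))) = 25/(((-89*77)*(-1*1*2))) = 25/((-(-6853)*2)) = 25/((-6853*(-2))) = 25/13706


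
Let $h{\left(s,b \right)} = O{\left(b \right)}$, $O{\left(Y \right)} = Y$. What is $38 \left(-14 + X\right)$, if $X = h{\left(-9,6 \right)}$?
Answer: $-304$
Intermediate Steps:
$h{\left(s,b \right)} = b$
$X = 6$
$38 \left(-14 + X\right) = 38 \left(-14 + 6\right) = 38 \left(-8\right) = -304$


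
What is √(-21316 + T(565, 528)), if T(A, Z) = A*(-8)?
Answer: 2*I*√6459 ≈ 160.74*I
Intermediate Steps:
T(A, Z) = -8*A
√(-21316 + T(565, 528)) = √(-21316 - 8*565) = √(-21316 - 4520) = √(-25836) = 2*I*√6459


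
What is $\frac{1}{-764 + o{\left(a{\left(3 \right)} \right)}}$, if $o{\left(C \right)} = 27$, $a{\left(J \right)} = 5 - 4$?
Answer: $- \frac{1}{737} \approx -0.0013569$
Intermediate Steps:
$a{\left(J \right)} = 1$
$\frac{1}{-764 + o{\left(a{\left(3 \right)} \right)}} = \frac{1}{-764 + 27} = \frac{1}{-737} = - \frac{1}{737}$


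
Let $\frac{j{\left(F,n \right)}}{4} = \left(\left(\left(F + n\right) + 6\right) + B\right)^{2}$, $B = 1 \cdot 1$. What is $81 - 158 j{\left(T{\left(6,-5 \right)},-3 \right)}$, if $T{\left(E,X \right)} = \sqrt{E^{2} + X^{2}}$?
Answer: $-48583 - 5056 \sqrt{61} \approx -88072.0$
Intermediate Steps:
$B = 1$
$j{\left(F,n \right)} = 4 \left(7 + F + n\right)^{2}$ ($j{\left(F,n \right)} = 4 \left(\left(\left(F + n\right) + 6\right) + 1\right)^{2} = 4 \left(\left(6 + F + n\right) + 1\right)^{2} = 4 \left(7 + F + n\right)^{2}$)
$81 - 158 j{\left(T{\left(6,-5 \right)},-3 \right)} = 81 - 158 \cdot 4 \left(7 + \sqrt{6^{2} + \left(-5\right)^{2}} - 3\right)^{2} = 81 - 158 \cdot 4 \left(7 + \sqrt{36 + 25} - 3\right)^{2} = 81 - 158 \cdot 4 \left(7 + \sqrt{61} - 3\right)^{2} = 81 - 158 \cdot 4 \left(4 + \sqrt{61}\right)^{2} = 81 - 632 \left(4 + \sqrt{61}\right)^{2}$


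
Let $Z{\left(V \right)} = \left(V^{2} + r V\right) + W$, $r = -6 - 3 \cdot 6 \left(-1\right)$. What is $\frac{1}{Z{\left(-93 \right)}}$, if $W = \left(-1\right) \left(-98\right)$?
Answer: $\frac{1}{7631} \approx 0.00013104$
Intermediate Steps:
$W = 98$
$r = 12$ ($r = -6 - 18 \left(-1\right) = -6 - -18 = -6 + 18 = 12$)
$Z{\left(V \right)} = 98 + V^{2} + 12 V$ ($Z{\left(V \right)} = \left(V^{2} + 12 V\right) + 98 = 98 + V^{2} + 12 V$)
$\frac{1}{Z{\left(-93 \right)}} = \frac{1}{98 + \left(-93\right)^{2} + 12 \left(-93\right)} = \frac{1}{98 + 8649 - 1116} = \frac{1}{7631}$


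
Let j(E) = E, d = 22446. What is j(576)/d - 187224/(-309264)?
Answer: 10140199/16068842 ≈ 0.63105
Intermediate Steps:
j(576)/d - 187224/(-309264) = 576/22446 - 187224/(-309264) = 576*(1/22446) - 187224*(-1/309264) = 32/1247 + 7801/12886 = 10140199/16068842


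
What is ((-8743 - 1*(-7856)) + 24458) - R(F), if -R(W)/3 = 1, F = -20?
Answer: 23574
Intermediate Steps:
R(W) = -3 (R(W) = -3*1 = -3)
((-8743 - 1*(-7856)) + 24458) - R(F) = ((-8743 - 1*(-7856)) + 24458) - 1*(-3) = ((-8743 + 7856) + 24458) + 3 = (-887 + 24458) + 3 = 23571 + 3 = 23574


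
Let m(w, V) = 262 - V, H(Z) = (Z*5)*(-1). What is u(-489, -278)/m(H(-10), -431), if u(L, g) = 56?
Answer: 8/99 ≈ 0.080808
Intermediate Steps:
H(Z) = -5*Z (H(Z) = (5*Z)*(-1) = -5*Z)
u(-489, -278)/m(H(-10), -431) = 56/(262 - 1*(-431)) = 56/(262 + 431) = 56/693 = 56*(1/693) = 8/99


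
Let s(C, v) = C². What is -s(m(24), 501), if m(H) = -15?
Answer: -225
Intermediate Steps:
-s(m(24), 501) = -1*(-15)² = -1*225 = -225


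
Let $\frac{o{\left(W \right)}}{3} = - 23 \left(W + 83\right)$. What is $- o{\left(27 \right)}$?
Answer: $7590$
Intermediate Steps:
$o{\left(W \right)} = -5727 - 69 W$ ($o{\left(W \right)} = 3 \left(- 23 \left(W + 83\right)\right) = 3 \left(- 23 \left(83 + W\right)\right) = 3 \left(-1909 - 23 W\right) = -5727 - 69 W$)
$- o{\left(27 \right)} = - (-5727 - 1863) = \left(-1\right) \left(-7590\right) = 7590$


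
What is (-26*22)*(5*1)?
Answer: -2860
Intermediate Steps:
(-26*22)*(5*1) = -572*5 = -2860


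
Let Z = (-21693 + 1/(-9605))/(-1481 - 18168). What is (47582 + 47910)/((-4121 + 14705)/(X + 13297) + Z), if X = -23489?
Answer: 468573969976840/321719501 ≈ 1.4565e+6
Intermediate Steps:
Z = 208361266/188728645 (Z = (-21693 - 1/9605)/(-19649) = -208361266/9605*(-1/19649) = 208361266/188728645 ≈ 1.1040)
(47582 + 47910)/((-4121 + 14705)/(X + 13297) + Z) = (47582 + 47910)/((-4121 + 14705)/(-23489 + 13297) + 208361266/188728645) = 95492/(10584/(-10192) + 208361266/188728645) = 95492/(10584*(-1/10192) + 208361266/188728645) = 95492/(-27/26 + 208361266/188728645) = 95492/(321719501/4906944770) = 95492*(4906944770/321719501) = 468573969976840/321719501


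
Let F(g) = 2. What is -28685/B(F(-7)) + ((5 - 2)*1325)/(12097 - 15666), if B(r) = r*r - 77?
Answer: 102086590/260537 ≈ 391.83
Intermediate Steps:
B(r) = -77 + r² (B(r) = r² - 77 = -77 + r²)
-28685/B(F(-7)) + ((5 - 2)*1325)/(12097 - 15666) = -28685/(-77 + 2²) + ((5 - 2)*1325)/(12097 - 15666) = -28685/(-77 + 4) + (3*1325)/(-3569) = -28685/(-73) + 3975*(-1/3569) = -28685*(-1/73) - 3975/3569 = 28685/73 - 3975/3569 = 102086590/260537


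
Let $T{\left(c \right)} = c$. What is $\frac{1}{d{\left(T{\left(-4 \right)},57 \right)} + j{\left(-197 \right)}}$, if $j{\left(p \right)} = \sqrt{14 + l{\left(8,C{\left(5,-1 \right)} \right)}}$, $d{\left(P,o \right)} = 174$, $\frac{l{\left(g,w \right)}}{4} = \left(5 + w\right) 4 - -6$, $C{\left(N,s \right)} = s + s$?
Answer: $\frac{87}{15095} - \frac{\sqrt{86}}{30190} \approx 0.0054563$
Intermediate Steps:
$C{\left(N,s \right)} = 2 s$
$l{\left(g,w \right)} = 104 + 16 w$ ($l{\left(g,w \right)} = 4 \left(\left(5 + w\right) 4 - -6\right) = 4 \left(\left(20 + 4 w\right) + 6\right) = 4 \left(26 + 4 w\right) = 104 + 16 w$)
$j{\left(p \right)} = \sqrt{86}$ ($j{\left(p \right)} = \sqrt{14 + \left(104 + 16 \cdot 2 \left(-1\right)\right)} = \sqrt{14 + \left(104 + 16 \left(-2\right)\right)} = \sqrt{14 + \left(104 - 32\right)} = \sqrt{14 + 72} = \sqrt{86}$)
$\frac{1}{d{\left(T{\left(-4 \right)},57 \right)} + j{\left(-197 \right)}} = \frac{1}{174 + \sqrt{86}}$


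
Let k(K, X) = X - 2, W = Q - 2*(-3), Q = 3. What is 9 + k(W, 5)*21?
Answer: 72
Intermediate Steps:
W = 9 (W = 3 - 2*(-3) = 3 + 6 = 9)
k(K, X) = -2 + X
9 + k(W, 5)*21 = 9 + (-2 + 5)*21 = 9 + 3*21 = 9 + 63 = 72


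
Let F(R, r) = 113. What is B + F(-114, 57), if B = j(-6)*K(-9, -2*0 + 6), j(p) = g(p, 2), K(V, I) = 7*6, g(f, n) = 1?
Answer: 155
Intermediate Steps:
K(V, I) = 42
j(p) = 1
B = 42 (B = 1*42 = 42)
B + F(-114, 57) = 42 + 113 = 155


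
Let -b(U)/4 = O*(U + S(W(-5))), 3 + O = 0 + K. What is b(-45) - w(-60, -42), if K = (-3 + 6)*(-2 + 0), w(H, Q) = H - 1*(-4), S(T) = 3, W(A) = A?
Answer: -1456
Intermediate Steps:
w(H, Q) = 4 + H (w(H, Q) = H + 4 = 4 + H)
K = -6 (K = 3*(-2) = -6)
O = -9 (O = -3 + (0 - 6) = -3 - 6 = -9)
b(U) = 108 + 36*U (b(U) = -(-36)*(U + 3) = -(-36)*(3 + U) = -4*(-27 - 9*U) = 108 + 36*U)
b(-45) - w(-60, -42) = (108 + 36*(-45)) - (4 - 60) = (108 - 1620) - 1*(-56) = -1512 + 56 = -1456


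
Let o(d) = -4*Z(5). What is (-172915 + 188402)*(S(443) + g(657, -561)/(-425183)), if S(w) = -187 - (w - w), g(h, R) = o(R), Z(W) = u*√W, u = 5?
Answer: -2896069 + 309740*√5/425183 ≈ -2.8961e+6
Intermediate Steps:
Z(W) = 5*√W
o(d) = -20*√5
g(h, R) = -20*√5
S(w) = -187 (S(w) = -187 - 1*0 = -187 + 0 = -187)
(-172915 + 188402)*(S(443) + g(657, -561)/(-425183)) = (-172915 + 188402)*(-187 - 20*√5/(-425183)) = 15487*(-187 - 20*√5*(-1/425183)) = 15487*(-187 + 20*√5/425183) = -2896069 + 309740*√5/425183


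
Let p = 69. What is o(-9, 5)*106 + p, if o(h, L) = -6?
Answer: -567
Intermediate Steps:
o(-9, 5)*106 + p = -6*106 + 69 = -636 + 69 = -567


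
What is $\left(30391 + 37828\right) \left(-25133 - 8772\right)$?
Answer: $-2312965195$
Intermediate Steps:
$\left(30391 + 37828\right) \left(-25133 - 8772\right) = 68219 \left(-33905\right) = -2312965195$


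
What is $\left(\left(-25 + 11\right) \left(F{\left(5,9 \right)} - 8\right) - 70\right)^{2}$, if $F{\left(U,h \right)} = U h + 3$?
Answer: $396900$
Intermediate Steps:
$F{\left(U,h \right)} = 3 + U h$
$\left(\left(-25 + 11\right) \left(F{\left(5,9 \right)} - 8\right) - 70\right)^{2} = \left(\left(-25 + 11\right) \left(\left(3 + 5 \cdot 9\right) - 8\right) - 70\right)^{2} = \left(- 14 \left(\left(3 + 45\right) - 8\right) - 70\right)^{2} = \left(- 14 \left(48 - 8\right) - 70\right)^{2} = \left(\left(-14\right) 40 - 70\right)^{2} = \left(-560 - 70\right)^{2} = \left(-630\right)^{2} = 396900$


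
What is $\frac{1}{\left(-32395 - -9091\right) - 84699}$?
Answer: $- \frac{1}{108003} \approx -9.259 \cdot 10^{-6}$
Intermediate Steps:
$\frac{1}{\left(-32395 - -9091\right) - 84699} = \frac{1}{\left(-32395 + 9091\right) - 84699} = \frac{1}{-23304 - 84699} = \frac{1}{-108003} = - \frac{1}{108003}$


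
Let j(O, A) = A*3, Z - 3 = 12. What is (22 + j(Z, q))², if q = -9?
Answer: 25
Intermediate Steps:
Z = 15 (Z = 3 + 12 = 15)
j(O, A) = 3*A
(22 + j(Z, q))² = (22 + 3*(-9))² = (22 - 27)² = (-5)² = 25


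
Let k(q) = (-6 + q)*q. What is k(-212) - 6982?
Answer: 39234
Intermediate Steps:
k(q) = q*(-6 + q)
k(-212) - 6982 = -212*(-6 - 212) - 6982 = -212*(-218) - 6982 = 46216 - 6982 = 39234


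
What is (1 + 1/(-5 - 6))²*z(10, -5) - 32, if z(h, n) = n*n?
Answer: -1372/121 ≈ -11.339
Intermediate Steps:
z(h, n) = n²
(1 + 1/(-5 - 6))²*z(10, -5) - 32 = (1 + 1/(-5 - 6))²*(-5)² - 32 = (1 + 1/(-11))²*25 - 32 = (1 - 1/11)²*25 - 32 = (10/11)²*25 - 32 = (100/121)*25 - 32 = 2500/121 - 32 = -1372/121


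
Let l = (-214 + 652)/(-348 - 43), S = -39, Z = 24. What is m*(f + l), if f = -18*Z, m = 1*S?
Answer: 6604650/391 ≈ 16892.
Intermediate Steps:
m = -39 (m = 1*(-39) = -39)
f = -432 (f = -18*24 = -432)
l = -438/391 (l = 438/(-391) = 438*(-1/391) = -438/391 ≈ -1.1202)
m*(f + l) = -39*(-432 - 438/391) = -39*(-169350/391) = 6604650/391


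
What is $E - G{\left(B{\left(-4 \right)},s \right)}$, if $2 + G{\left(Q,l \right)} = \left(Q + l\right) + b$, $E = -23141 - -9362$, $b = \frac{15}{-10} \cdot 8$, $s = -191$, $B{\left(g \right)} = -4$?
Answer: $-13570$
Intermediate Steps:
$b = -12$ ($b = 15 \left(- \frac{1}{10}\right) 8 = \left(- \frac{3}{2}\right) 8 = -12$)
$E = -13779$ ($E = -23141 + 9362 = -13779$)
$G{\left(Q,l \right)} = -14 + Q + l$ ($G{\left(Q,l \right)} = -2 - \left(12 - Q - l\right) = -2 + \left(-12 + Q + l\right) = -14 + Q + l$)
$E - G{\left(B{\left(-4 \right)},s \right)} = -13779 - \left(-14 - 4 - 191\right) = -13779 - -209 = -13779 + 209 = -13570$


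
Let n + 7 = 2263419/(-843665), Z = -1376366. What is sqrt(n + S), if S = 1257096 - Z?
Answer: 2*sqrt(468603505179674185)/843665 ≈ 1622.8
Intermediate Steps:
n = -8169074/843665 (n = -7 + 2263419/(-843665) = -7 + 2263419*(-1/843665) = -7 - 2263419/843665 = -8169074/843665 ≈ -9.6828)
S = 2633462 (S = 1257096 - 1*(-1376366) = 1257096 + 1376366 = 2633462)
sqrt(n + S) = sqrt(-8169074/843665 + 2633462) = sqrt(2221751549156/843665) = 2*sqrt(468603505179674185)/843665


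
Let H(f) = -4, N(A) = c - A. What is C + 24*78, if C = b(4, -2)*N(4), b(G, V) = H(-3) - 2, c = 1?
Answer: 1890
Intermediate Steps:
N(A) = 1 - A
b(G, V) = -6 (b(G, V) = -4 - 2 = -6)
C = 18 (C = -6*(1 - 1*4) = -6*(1 - 4) = -6*(-3) = 18)
C + 24*78 = 18 + 24*78 = 18 + 1872 = 1890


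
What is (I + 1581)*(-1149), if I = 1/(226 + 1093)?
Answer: -2396055660/1319 ≈ -1.8166e+6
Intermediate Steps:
I = 1/1319 ≈ 0.00075815
(I + 1581)*(-1149) = (1/1319 + 1581)*(-1149) = (2085340/1319)*(-1149) = -2396055660/1319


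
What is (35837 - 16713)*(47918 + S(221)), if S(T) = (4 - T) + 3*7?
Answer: 912635528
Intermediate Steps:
S(T) = 25 - T (S(T) = (4 - T) + 21 = 25 - T)
(35837 - 16713)*(47918 + S(221)) = (35837 - 16713)*(47918 + (25 - 1*221)) = 19124*(47918 + (25 - 221)) = 19124*(47918 - 196) = 19124*47722 = 912635528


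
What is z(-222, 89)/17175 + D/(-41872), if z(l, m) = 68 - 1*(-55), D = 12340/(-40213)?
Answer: 17276598669/2409936940900 ≈ 0.0071689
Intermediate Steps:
D = -12340/40213 (D = 12340*(-1/40213) = -12340/40213 ≈ -0.30687)
z(l, m) = 123 (z(l, m) = 68 + 55 = 123)
z(-222, 89)/17175 + D/(-41872) = 123/17175 - 12340/40213/(-41872) = 123*(1/17175) - 12340/40213*(-1/41872) = 41/5725 + 3085/420949684 = 17276598669/2409936940900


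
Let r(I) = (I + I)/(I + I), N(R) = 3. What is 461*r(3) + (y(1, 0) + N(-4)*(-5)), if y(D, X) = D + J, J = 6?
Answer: 453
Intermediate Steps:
r(I) = 1 (r(I) = (2*I)/((2*I)) = (2*I)*(1/(2*I)) = 1)
y(D, X) = 6 + D (y(D, X) = D + 6 = 6 + D)
461*r(3) + (y(1, 0) + N(-4)*(-5)) = 461*1 + ((6 + 1) + 3*(-5)) = 461 + (7 - 15) = 461 - 8 = 453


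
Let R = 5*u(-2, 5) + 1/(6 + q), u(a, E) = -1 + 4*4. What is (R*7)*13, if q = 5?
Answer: 75166/11 ≈ 6833.3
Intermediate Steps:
u(a, E) = 15 (u(a, E) = -1 + 16 = 15)
R = 826/11 (R = 5*15 + 1/(6 + 5) = 75 + 1/11 = 826/11 ≈ 75.091)
(R*7)*13 = ((826/11)*7)*13 = (5782/11)*13 = 75166/11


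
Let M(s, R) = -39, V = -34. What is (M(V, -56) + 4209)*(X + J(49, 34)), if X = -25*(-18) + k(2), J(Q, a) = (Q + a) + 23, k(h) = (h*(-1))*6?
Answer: 2268480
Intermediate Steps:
k(h) = -6*h (k(h) = -h*6 = -6*h)
J(Q, a) = 23 + Q + a
X = 438 (X = -25*(-18) - 6*2 = 450 - 12 = 438)
(M(V, -56) + 4209)*(X + J(49, 34)) = (-39 + 4209)*(438 + (23 + 49 + 34)) = 4170*(438 + 106) = 4170*544 = 2268480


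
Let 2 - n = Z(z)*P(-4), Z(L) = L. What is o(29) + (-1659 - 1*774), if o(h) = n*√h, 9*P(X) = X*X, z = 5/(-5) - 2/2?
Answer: -2433 + 50*√29/9 ≈ -2403.1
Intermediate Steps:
z = -2 (z = 5*(-⅕) - 2*½ = -1 - 1 = -2)
P(X) = X²/9 (P(X) = (X*X)/9 = X²/9)
n = 50/9 (n = 2 - (-2)*(⅑)*(-4)² = 2 - (-2)*(⅑)*16 = 2 - (-2)*16/9 = 2 - 1*(-32/9) = 2 + 32/9 = 50/9 ≈ 5.5556)
o(h) = 50*√h/9
o(29) + (-1659 - 1*774) = 50*√29/9 + (-1659 - 1*774) = 50*√29/9 + (-1659 - 774) = 50*√29/9 - 2433 = -2433 + 50*√29/9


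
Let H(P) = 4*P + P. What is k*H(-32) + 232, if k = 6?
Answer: -728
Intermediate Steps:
H(P) = 5*P
k*H(-32) + 232 = 6*(5*(-32)) + 232 = 6*(-160) + 232 = -960 + 232 = -728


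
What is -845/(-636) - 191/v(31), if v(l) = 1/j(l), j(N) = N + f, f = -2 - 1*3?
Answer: -3157531/636 ≈ -4964.7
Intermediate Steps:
f = -5 (f = -2 - 3 = -5)
j(N) = -5 + N (j(N) = N - 5 = -5 + N)
v(l) = 1/(-5 + l)
-845/(-636) - 191/v(31) = -845/(-636) - 191/(1/(-5 + 31)) = -845*(-1/636) - 191/(1/26) = 845/636 - 191/1/26 = 845/636 - 191*26 = 845/636 - 4966 = -3157531/636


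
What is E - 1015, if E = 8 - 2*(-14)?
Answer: -979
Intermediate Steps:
E = 36 (E = 8 + 28 = 36)
E - 1015 = 36 - 1015 = -979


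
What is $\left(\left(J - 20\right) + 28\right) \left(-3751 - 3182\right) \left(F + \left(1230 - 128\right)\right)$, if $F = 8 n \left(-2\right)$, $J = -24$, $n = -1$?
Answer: $124017504$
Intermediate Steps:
$F = 16$ ($F = 8 \left(-1\right) \left(-2\right) = \left(-8\right) \left(-2\right) = 16$)
$\left(\left(J - 20\right) + 28\right) \left(-3751 - 3182\right) \left(F + \left(1230 - 128\right)\right) = \left(\left(-24 - 20\right) + 28\right) \left(-3751 - 3182\right) \left(16 + \left(1230 - 128\right)\right) = \left(-44 + 28\right) \left(- 6933 \left(16 + 1102\right)\right) = - 16 \left(\left(-6933\right) 1118\right) = \left(-16\right) \left(-7751094\right) = 124017504$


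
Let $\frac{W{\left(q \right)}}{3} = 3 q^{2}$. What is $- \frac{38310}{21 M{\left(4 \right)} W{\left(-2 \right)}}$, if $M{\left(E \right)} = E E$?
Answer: $- \frac{6385}{2016} \approx -3.1672$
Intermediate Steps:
$M{\left(E \right)} = E^{2}$
$W{\left(q \right)} = 9 q^{2}$ ($W{\left(q \right)} = 3 \cdot 3 q^{2} = 9 q^{2}$)
$- \frac{38310}{21 M{\left(4 \right)} W{\left(-2 \right)}} = - \frac{38310}{21 \cdot 4^{2} \cdot 9 \left(-2\right)^{2}} = - \frac{38310}{21 \cdot 16 \cdot 9 \cdot 4} = - \frac{38310}{336 \cdot 36} = - \frac{38310}{12096} = \left(-38310\right) \frac{1}{12096} = - \frac{6385}{2016}$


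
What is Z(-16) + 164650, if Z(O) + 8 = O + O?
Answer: 164610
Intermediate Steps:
Z(O) = -8 + 2*O (Z(O) = -8 + (O + O) = -8 + 2*O)
Z(-16) + 164650 = (-8 + 2*(-16)) + 164650 = (-8 - 32) + 164650 = -40 + 164650 = 164610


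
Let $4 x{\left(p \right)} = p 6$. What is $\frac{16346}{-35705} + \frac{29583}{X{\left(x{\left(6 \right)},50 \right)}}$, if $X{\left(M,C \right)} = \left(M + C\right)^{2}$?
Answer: $\frac{999360589}{124289105} \approx 8.0406$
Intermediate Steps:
$x{\left(p \right)} = \frac{3 p}{2}$ ($x{\left(p \right)} = \frac{p 6}{4} = \frac{6 p}{4} = \frac{3 p}{2}$)
$X{\left(M,C \right)} = \left(C + M\right)^{2}$
$\frac{16346}{-35705} + \frac{29583}{X{\left(x{\left(6 \right)},50 \right)}} = \frac{16346}{-35705} + \frac{29583}{\left(50 + \frac{3}{2} \cdot 6\right)^{2}} = 16346 \left(- \frac{1}{35705}\right) + \frac{29583}{\left(50 + 9\right)^{2}} = - \frac{16346}{35705} + \frac{29583}{59^{2}} = - \frac{16346}{35705} + \frac{29583}{3481} = \frac{999360589}{124289105}$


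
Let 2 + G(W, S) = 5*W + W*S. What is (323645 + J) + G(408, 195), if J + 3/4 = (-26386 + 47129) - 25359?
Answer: 1602505/4 ≈ 4.0063e+5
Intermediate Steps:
G(W, S) = -2 + 5*W + S*W (G(W, S) = -2 + (5*W + W*S) = -2 + (5*W + S*W) = -2 + 5*W + S*W)
J = -18467/4 (J = -¾ + ((-26386 + 47129) - 25359) = -¾ + (20743 - 25359) = -¾ - 4616 = -18467/4 ≈ -4616.8)
(323645 + J) + G(408, 195) = (323645 - 18467/4) + (-2 + 5*408 + 195*408) = 1276113/4 + (-2 + 2040 + 79560) = 1276113/4 + 81598 = 1602505/4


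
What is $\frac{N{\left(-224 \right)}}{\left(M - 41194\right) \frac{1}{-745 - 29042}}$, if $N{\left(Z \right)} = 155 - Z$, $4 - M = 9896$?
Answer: $\frac{11289273}{51086} \approx 220.99$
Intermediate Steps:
$M = -9892$ ($M = 4 - 9896 = -9892$)
$\frac{N{\left(-224 \right)}}{\left(M - 41194\right) \frac{1}{-745 - 29042}} = \frac{155 - -224}{\left(-9892 - 41194\right) \frac{1}{-745 - 29042}} = \frac{155 + 224}{\left(-51086\right) \frac{1}{-29787}} = \frac{379}{\left(-51086\right) \left(- \frac{1}{29787}\right)} = \frac{379}{\frac{51086}{29787}} = 379 \cdot \frac{29787}{51086} = \frac{11289273}{51086}$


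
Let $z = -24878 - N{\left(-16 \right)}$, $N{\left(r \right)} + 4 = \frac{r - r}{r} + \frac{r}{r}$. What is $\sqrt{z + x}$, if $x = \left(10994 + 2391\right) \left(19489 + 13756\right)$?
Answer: $5 \sqrt{17798378} \approx 21094.0$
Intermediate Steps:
$x = 444984325$ ($x = 13385 \cdot 33245 = 444984325$)
$N{\left(r \right)} = -3$ ($N{\left(r \right)} = -4 + \left(\frac{r - r}{r} + \frac{r}{r}\right) = -4 + \left(\frac{0}{r} + 1\right) = -4 + \left(0 + 1\right) = -4 + 1 = -3$)
$z = -24875$ ($z = -24878 - -3 = -24878 + 3 = -24875$)
$\sqrt{z + x} = \sqrt{-24875 + 444984325} = \sqrt{444959450} = 5 \sqrt{17798378}$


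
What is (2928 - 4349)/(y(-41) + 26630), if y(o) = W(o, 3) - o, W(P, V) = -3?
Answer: -1421/26668 ≈ -0.053285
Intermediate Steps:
y(o) = -3 - o
(2928 - 4349)/(y(-41) + 26630) = (2928 - 4349)/((-3 - 1*(-41)) + 26630) = -1421/((-3 + 41) + 26630) = -1421/(38 + 26630) = -1421/26668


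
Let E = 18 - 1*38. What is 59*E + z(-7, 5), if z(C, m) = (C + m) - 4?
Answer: -1186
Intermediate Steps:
z(C, m) = -4 + C + m
E = -20 (E = 18 - 38 = -20)
59*E + z(-7, 5) = 59*(-20) + (-4 - 7 + 5) = -1180 - 6 = -1186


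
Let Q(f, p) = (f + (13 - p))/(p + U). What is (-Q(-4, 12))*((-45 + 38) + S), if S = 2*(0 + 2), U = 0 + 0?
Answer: -¾ ≈ -0.75000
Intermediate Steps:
U = 0
S = 4 (S = 2*2 = 4)
Q(f, p) = (13 + f - p)/p (Q(f, p) = (f + (13 - p))/(p + 0) = (13 + f - p)/p)
(-Q(-4, 12))*((-45 + 38) + S) = (-(13 - 4 - 1*12)/12)*((-45 + 38) + 4) = (-(13 - 4 - 12)/12)*(-7 + 4) = -(-3)/12*(-3) = -1*(-¼)*(-3) = (¼)*(-3) = -¾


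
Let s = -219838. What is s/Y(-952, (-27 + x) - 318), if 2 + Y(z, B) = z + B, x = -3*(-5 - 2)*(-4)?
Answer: 219838/1383 ≈ 158.96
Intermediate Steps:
x = -84 (x = -(-21)*(-4) = -3*28 = -84)
Y(z, B) = -2 + B + z (Y(z, B) = -2 + (z + B) = -2 + (B + z) = -2 + B + z)
s/Y(-952, (-27 + x) - 318) = -219838/(-2 + ((-27 - 84) - 318) - 952) = -219838/(-2 + (-111 - 318) - 952) = -219838/(-2 - 429 - 952) = -219838/(-1383) = -219838*(-1/1383) = 219838/1383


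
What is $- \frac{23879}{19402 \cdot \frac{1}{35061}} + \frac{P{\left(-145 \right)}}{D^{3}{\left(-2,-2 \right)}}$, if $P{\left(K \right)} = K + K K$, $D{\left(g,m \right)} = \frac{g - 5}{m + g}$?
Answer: $- \frac{261239734677}{6654886} \approx -39255.0$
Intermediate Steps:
$D{\left(g,m \right)} = \frac{-5 + g}{g + m}$
$P{\left(K \right)} = K + K^{2}$
$- \frac{23879}{19402 \cdot \frac{1}{35061}} + \frac{P{\left(-145 \right)}}{D^{3}{\left(-2,-2 \right)}} = - \frac{23879}{19402 \cdot \frac{1}{35061}} + \frac{\left(-145\right) \left(1 - 145\right)}{\left(\frac{-5 - 2}{-2 - 2}\right)^{3}} = - \frac{23879}{19402 \cdot \frac{1}{35061}} + \frac{\left(-145\right) \left(-144\right)}{\left(\frac{1}{-4} \left(-7\right)\right)^{3}} = - \frac{23879}{\frac{19402}{35061}} + \frac{20880}{\left(\left(- \frac{1}{4}\right) \left(-7\right)\right)^{3}} = \left(-23879\right) \frac{35061}{19402} + \frac{20880}{\left(\frac{7}{4}\right)^{3}} = - \frac{837221619}{19402} + \frac{20880}{\frac{343}{64}} = - \frac{837221619}{19402} + 20880 \cdot \frac{64}{343} = - \frac{837221619}{19402} + \frac{1336320}{343} = - \frac{261239734677}{6654886}$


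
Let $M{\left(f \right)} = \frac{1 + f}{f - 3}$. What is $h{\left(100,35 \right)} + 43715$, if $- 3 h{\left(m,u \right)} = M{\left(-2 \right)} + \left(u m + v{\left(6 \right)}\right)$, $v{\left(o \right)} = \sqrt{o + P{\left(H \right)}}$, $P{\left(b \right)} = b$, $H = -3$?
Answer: $\frac{638224}{15} - \frac{\sqrt{3}}{3} \approx 42548.0$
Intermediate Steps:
$v{\left(o \right)} = \sqrt{-3 + o}$ ($v{\left(o \right)} = \sqrt{o - 3} = \sqrt{-3 + o}$)
$M{\left(f \right)} = \frac{1 + f}{-3 + f}$
$h{\left(m,u \right)} = - \frac{1}{15} - \frac{\sqrt{3}}{3} - \frac{m u}{3}$ ($h{\left(m,u \right)} = - \frac{\frac{1 - 2}{-3 - 2} + \left(u m + \sqrt{-3 + 6}\right)}{3} = - \frac{\frac{1}{-5} \left(-1\right) + \left(m u + \sqrt{3}\right)}{3} = - \frac{\left(- \frac{1}{5}\right) \left(-1\right) + \left(\sqrt{3} + m u\right)}{3} = - \frac{\frac{1}{5} + \left(\sqrt{3} + m u\right)}{3} = - \frac{\frac{1}{5} + \sqrt{3} + m u}{3} = - \frac{1}{15} - \frac{\sqrt{3}}{3} - \frac{m u}{3}$)
$h{\left(100,35 \right)} + 43715 = \left(- \frac{1}{15} - \frac{\sqrt{3}}{3} - \frac{100}{3} \cdot 35\right) + 43715 = \left(- \frac{1}{15} - \frac{\sqrt{3}}{3} - \frac{3500}{3}\right) + 43715 = \left(- \frac{17501}{15} - \frac{\sqrt{3}}{3}\right) + 43715 = \frac{638224}{15} - \frac{\sqrt{3}}{3}$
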